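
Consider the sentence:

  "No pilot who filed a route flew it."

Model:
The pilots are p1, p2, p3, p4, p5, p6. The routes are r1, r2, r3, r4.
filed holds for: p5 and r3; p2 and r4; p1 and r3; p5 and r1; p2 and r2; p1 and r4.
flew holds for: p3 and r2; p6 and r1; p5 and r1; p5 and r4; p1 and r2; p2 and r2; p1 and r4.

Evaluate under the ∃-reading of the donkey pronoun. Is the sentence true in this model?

"it" takes "a route" as antecedent — a donkey pronoun bound across the clause boundary.
Truth condition: for no (p,r) with filed(p,r) does flew(p,r) hold.
Restrictor pairs — does the scope hold? (p1,r3):fails  (p1,r4):holds  (p2,r2):holds  (p2,r4):fails  (p5,r1):holds  (p5,r3):fails
Scope holds for 3 pair(s), so the sentence is false.

False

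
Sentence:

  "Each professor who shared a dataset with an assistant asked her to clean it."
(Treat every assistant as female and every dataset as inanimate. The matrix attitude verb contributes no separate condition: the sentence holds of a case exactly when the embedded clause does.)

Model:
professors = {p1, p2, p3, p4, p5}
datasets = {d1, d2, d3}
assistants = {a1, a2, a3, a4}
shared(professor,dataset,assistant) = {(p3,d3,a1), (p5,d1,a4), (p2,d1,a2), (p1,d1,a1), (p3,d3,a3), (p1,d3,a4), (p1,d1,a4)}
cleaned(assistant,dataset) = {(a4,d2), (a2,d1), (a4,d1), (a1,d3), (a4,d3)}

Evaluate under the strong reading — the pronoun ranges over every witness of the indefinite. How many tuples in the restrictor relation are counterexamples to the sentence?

"her" takes "an assistant" as antecedent and "it" takes "a dataset"; both are donkey pronouns co-varying with the restrictor.
Strong reading: for every (p,d,a) with shared(p,d,a), cleaned(a,d).
Restrictor triples: (p1,d1,a1)→cleaned(a1,d1) ✗  (p1,d1,a4)→cleaned(a4,d1) ✓  (p1,d3,a4)→cleaned(a4,d3) ✓  (p2,d1,a2)→cleaned(a2,d1) ✓  (p3,d3,a1)→cleaned(a1,d3) ✓  (p3,d3,a3)→cleaned(a3,d3) ✗  (p5,d1,a4)→cleaned(a4,d1) ✓
Counterexamples (restrictor triples failing the scope): 2.

2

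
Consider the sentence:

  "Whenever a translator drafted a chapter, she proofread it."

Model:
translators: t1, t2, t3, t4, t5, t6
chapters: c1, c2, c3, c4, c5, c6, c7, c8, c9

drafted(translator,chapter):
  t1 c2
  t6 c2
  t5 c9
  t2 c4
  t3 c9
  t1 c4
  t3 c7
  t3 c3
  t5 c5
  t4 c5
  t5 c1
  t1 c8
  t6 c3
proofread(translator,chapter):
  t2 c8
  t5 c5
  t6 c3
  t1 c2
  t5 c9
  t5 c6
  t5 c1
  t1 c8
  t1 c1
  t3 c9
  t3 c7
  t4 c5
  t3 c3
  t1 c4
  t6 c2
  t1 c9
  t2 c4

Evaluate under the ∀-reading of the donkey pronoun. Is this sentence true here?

"it" takes "a chapter" as antecedent — a donkey pronoun bound across the clause boundary.
Strong reading: for every (t,c) with drafted(t,c), proofread(t,c).
Restrictor pairs: (t1,c2) ✓  (t1,c4) ✓  (t1,c8) ✓  (t2,c4) ✓  (t3,c3) ✓  (t3,c7) ✓  (t3,c9) ✓  (t4,c5) ✓  (t5,c1) ✓  (t5,c5) ✓  (t5,c9) ✓  (t6,c2) ✓  (t6,c3) ✓
Every restrictor pair satisfies the scope.

True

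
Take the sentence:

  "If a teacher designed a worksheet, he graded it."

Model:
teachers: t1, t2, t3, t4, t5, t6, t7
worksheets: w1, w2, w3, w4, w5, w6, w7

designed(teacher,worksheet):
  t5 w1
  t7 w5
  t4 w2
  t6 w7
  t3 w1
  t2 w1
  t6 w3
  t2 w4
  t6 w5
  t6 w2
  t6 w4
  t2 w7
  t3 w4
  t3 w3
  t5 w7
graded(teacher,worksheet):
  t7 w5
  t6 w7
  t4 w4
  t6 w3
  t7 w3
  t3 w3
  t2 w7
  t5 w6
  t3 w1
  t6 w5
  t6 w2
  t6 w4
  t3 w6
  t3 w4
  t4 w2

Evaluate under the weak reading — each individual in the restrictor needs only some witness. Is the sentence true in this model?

False

"it" takes "a worksheet" as antecedent — a donkey pronoun bound across the clause boundary.
Weak reading: every teacher t with some designed-worksheet has at least one designed-worksheet w such that graded(t,w).
Per teacher: t2:✓  t3:✓  t4:✓  t5:✗  t6:✓  t7:✓
t5 has no witness among its designed-worksheets.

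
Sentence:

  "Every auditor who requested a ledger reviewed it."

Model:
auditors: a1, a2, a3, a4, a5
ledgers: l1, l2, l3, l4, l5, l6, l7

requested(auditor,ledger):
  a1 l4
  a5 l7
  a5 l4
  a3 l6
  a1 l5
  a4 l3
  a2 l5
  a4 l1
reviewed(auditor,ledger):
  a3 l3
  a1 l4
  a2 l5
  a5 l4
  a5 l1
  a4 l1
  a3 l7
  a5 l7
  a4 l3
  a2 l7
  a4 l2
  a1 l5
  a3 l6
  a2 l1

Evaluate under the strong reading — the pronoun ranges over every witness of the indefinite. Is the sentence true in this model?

True

"it" takes "a ledger" as antecedent — a donkey pronoun bound across the clause boundary.
Strong reading: for every (a,l) with requested(a,l), reviewed(a,l).
Restrictor pairs: (a1,l4) ✓  (a1,l5) ✓  (a2,l5) ✓  (a3,l6) ✓  (a4,l1) ✓  (a4,l3) ✓  (a5,l4) ✓  (a5,l7) ✓
Every restrictor pair satisfies the scope.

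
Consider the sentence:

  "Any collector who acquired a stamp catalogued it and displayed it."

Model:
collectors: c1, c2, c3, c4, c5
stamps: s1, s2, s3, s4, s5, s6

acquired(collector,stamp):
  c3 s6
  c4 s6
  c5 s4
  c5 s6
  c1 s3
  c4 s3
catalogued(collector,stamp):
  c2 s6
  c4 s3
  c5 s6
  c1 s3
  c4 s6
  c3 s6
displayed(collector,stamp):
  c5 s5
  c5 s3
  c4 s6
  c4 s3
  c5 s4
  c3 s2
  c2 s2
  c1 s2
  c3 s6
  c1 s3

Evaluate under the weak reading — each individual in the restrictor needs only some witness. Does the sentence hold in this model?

False

"it" takes "a stamp" as antecedent — a donkey pronoun bound across the clause boundary.
Weak reading: every collector c with some acquired-stamp has at least one acquired-stamp s such that catalogued(c,s) ∧ displayed(c,s).
Per collector: c1:✓  c3:✓  c4:✓  c5:✗
c5 has no witness among its acquired-stamps.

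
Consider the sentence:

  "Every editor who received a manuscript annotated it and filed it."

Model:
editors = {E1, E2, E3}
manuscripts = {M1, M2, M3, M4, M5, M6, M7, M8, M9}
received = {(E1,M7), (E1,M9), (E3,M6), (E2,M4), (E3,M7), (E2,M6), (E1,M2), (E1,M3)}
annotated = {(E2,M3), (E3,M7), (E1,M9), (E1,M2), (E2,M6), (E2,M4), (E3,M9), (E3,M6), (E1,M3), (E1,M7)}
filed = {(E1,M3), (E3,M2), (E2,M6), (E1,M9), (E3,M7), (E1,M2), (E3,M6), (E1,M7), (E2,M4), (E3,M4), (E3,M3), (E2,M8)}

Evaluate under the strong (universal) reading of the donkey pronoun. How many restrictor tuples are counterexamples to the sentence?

0

"it" takes "a manuscript" as antecedent — a donkey pronoun bound across the clause boundary.
Strong reading: for every (e,m) with received(e,m), annotated(e,m) ∧ filed(e,m).
Restrictor pairs: (E1,M2) ✓  (E1,M3) ✓  (E1,M7) ✓  (E1,M9) ✓  (E2,M4) ✓  (E2,M6) ✓  (E3,M6) ✓  (E3,M7) ✓
Counterexamples (restrictor pairs failing the scope): 0.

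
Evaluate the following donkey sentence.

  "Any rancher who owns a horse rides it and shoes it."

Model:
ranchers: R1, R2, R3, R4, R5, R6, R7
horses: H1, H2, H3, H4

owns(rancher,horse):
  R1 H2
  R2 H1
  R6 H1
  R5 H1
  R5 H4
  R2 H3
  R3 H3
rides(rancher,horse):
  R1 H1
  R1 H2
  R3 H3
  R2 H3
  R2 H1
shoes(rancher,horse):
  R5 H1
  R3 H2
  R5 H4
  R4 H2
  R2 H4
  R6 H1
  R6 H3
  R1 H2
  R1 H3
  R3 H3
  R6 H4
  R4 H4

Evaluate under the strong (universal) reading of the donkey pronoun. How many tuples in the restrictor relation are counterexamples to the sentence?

"it" takes "a horse" as antecedent — a donkey pronoun bound across the clause boundary.
Strong reading: for every (r,h) with owns(r,h), rides(r,h) ∧ shoes(r,h).
Restrictor pairs: (R1,H2) ✓  (R2,H1) ✗  (R2,H3) ✗  (R3,H3) ✓  (R5,H1) ✗  (R5,H4) ✗  (R6,H1) ✗
Counterexamples (restrictor pairs failing the scope): 5.

5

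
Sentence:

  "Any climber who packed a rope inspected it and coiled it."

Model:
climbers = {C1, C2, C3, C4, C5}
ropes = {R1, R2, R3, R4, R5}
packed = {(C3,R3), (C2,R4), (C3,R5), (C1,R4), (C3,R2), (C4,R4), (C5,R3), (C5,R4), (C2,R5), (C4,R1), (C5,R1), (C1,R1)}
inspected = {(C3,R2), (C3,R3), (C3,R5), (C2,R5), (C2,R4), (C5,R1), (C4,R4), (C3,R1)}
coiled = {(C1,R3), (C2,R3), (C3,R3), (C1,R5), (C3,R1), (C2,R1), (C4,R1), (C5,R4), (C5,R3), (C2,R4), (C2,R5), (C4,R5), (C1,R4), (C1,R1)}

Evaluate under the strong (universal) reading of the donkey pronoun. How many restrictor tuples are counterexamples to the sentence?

"it" takes "a rope" as antecedent — a donkey pronoun bound across the clause boundary.
Strong reading: for every (c,r) with packed(c,r), inspected(c,r) ∧ coiled(c,r).
Restrictor pairs: (C1,R1) ✗  (C1,R4) ✗  (C2,R4) ✓  (C2,R5) ✓  (C3,R2) ✗  (C3,R3) ✓  (C3,R5) ✗  (C4,R1) ✗  (C4,R4) ✗  (C5,R1) ✗  (C5,R3) ✗  (C5,R4) ✗
Counterexamples (restrictor pairs failing the scope): 9.

9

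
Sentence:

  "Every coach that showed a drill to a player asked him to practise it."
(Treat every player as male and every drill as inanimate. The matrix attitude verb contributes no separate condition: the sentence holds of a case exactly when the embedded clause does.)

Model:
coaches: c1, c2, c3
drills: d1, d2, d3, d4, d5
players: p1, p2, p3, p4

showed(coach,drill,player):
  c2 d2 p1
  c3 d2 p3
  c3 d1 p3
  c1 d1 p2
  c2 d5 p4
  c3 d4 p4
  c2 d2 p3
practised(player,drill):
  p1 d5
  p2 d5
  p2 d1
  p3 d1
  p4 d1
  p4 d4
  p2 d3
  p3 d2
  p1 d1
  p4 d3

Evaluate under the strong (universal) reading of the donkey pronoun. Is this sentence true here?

False

"him" takes "a player" as antecedent and "it" takes "a drill"; both are donkey pronouns co-varying with the restrictor.
Strong reading: for every (c,d,p) with showed(c,d,p), practised(p,d).
Restrictor triples: (c1,d1,p2)→practised(p2,d1) ✓  (c2,d2,p1)→practised(p1,d2) ✗  (c2,d2,p3)→practised(p3,d2) ✓  (c2,d5,p4)→practised(p4,d5) ✗  (c3,d1,p3)→practised(p3,d1) ✓  (c3,d2,p3)→practised(p3,d2) ✓  (c3,d4,p4)→practised(p4,d4) ✓
Counterexample: (c2,d2,p1) — practised(p1,d2) does not hold.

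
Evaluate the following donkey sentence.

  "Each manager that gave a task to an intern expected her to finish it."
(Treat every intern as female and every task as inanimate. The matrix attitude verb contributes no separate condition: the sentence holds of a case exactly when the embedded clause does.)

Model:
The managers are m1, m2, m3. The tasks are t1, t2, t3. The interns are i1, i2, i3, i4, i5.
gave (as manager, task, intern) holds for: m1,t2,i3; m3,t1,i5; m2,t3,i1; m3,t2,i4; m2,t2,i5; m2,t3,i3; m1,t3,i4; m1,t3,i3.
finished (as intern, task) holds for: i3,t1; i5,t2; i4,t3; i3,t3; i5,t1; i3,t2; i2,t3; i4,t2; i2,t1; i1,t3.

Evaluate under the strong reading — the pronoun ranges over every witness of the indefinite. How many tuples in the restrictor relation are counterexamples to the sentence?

0

"her" takes "an intern" as antecedent and "it" takes "a task"; both are donkey pronouns co-varying with the restrictor.
Strong reading: for every (m,t,i) with gave(m,t,i), finished(i,t).
Restrictor triples: (m1,t2,i3)→finished(i3,t2) ✓  (m1,t3,i3)→finished(i3,t3) ✓  (m1,t3,i4)→finished(i4,t3) ✓  (m2,t2,i5)→finished(i5,t2) ✓  (m2,t3,i1)→finished(i1,t3) ✓  (m2,t3,i3)→finished(i3,t3) ✓  (m3,t1,i5)→finished(i5,t1) ✓  (m3,t2,i4)→finished(i4,t2) ✓
Counterexamples (restrictor triples failing the scope): 0.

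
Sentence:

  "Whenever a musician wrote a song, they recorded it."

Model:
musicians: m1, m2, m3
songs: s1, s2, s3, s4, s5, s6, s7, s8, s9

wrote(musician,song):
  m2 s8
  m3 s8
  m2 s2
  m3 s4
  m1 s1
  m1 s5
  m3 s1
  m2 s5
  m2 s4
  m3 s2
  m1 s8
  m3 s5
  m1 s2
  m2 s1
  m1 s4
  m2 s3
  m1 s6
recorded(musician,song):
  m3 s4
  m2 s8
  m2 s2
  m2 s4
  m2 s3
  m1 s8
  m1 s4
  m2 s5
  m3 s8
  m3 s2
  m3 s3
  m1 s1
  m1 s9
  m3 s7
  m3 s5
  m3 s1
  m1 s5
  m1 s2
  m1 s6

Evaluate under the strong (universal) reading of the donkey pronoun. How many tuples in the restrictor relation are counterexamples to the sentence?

"it" takes "a song" as antecedent — a donkey pronoun bound across the clause boundary.
Strong reading: for every (m,s) with wrote(m,s), recorded(m,s).
Restrictor pairs: (m1,s1) ✓  (m1,s2) ✓  (m1,s4) ✓  (m1,s5) ✓  (m1,s6) ✓  (m1,s8) ✓  (m2,s1) ✗  (m2,s2) ✓  (m2,s3) ✓  (m2,s4) ✓  (m2,s5) ✓  (m2,s8) ✓  (m3,s1) ✓  (m3,s2) ✓  (m3,s4) ✓  (m3,s5) ✓  (m3,s8) ✓
Counterexamples (restrictor pairs failing the scope): 1.

1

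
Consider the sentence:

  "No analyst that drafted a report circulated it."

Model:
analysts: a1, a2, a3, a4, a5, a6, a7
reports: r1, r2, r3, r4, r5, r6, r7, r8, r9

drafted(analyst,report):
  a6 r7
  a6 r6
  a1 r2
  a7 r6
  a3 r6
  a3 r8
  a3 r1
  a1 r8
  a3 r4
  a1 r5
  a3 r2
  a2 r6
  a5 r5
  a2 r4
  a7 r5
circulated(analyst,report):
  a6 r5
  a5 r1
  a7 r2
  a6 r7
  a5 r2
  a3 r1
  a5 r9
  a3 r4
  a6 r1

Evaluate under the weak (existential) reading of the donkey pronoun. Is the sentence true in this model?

False

"it" takes "a report" as antecedent — a donkey pronoun bound across the clause boundary.
Truth condition: for no (a,r) with drafted(a,r) does circulated(a,r) hold.
Restrictor pairs — does the scope hold? (a1,r2):fails  (a1,r5):fails  (a1,r8):fails  (a2,r4):fails  (a2,r6):fails  (a3,r1):holds  (a3,r2):fails  (a3,r4):holds  (a3,r6):fails  (a3,r8):fails  (a5,r5):fails  (a6,r6):fails  (a6,r7):holds  (a7,r5):fails  (a7,r6):fails
Scope holds for 3 pair(s), so the sentence is false.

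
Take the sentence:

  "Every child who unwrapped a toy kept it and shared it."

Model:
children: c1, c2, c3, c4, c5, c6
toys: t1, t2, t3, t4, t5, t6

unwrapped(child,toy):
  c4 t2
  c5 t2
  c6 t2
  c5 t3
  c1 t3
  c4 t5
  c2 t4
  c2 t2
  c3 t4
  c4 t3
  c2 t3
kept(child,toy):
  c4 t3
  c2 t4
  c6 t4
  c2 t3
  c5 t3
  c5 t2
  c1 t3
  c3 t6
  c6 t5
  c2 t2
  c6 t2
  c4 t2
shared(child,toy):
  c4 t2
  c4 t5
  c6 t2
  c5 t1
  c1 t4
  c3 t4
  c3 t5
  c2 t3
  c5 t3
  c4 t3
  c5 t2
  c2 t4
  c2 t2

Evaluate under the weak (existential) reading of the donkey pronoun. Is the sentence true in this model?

False

"it" takes "a toy" as antecedent — a donkey pronoun bound across the clause boundary.
Weak reading: every child c with some unwrapped-toy has at least one unwrapped-toy t such that kept(c,t) ∧ shared(c,t).
Per child: c1:✗  c2:✓  c3:✗  c4:✓  c5:✓  c6:✓
c1 has no witness among its unwrapped-toys.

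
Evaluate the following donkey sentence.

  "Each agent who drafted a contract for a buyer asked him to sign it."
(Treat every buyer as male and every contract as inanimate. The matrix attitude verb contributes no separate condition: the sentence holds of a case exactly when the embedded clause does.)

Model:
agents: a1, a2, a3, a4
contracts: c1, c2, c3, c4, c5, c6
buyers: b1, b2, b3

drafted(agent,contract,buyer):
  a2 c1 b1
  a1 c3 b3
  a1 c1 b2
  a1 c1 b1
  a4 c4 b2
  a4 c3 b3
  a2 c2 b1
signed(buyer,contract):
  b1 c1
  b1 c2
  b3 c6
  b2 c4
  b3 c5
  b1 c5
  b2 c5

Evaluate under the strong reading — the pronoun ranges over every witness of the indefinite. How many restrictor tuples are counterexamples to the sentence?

"him" takes "a buyer" as antecedent and "it" takes "a contract"; both are donkey pronouns co-varying with the restrictor.
Strong reading: for every (a,c,b) with drafted(a,c,b), signed(b,c).
Restrictor triples: (a1,c1,b1)→signed(b1,c1) ✓  (a1,c1,b2)→signed(b2,c1) ✗  (a1,c3,b3)→signed(b3,c3) ✗  (a2,c1,b1)→signed(b1,c1) ✓  (a2,c2,b1)→signed(b1,c2) ✓  (a4,c3,b3)→signed(b3,c3) ✗  (a4,c4,b2)→signed(b2,c4) ✓
Counterexamples (restrictor triples failing the scope): 3.

3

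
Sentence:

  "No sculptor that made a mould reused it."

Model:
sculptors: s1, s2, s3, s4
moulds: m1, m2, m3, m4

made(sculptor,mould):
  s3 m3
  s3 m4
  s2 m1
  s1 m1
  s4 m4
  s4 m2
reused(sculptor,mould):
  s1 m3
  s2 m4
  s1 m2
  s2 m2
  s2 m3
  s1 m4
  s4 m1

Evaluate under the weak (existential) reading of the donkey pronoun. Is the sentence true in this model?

True

"it" takes "a mould" as antecedent — a donkey pronoun bound across the clause boundary.
Truth condition: for no (s,m) with made(s,m) does reused(s,m) hold.
Restrictor pairs — does the scope hold? (s1,m1):fails  (s2,m1):fails  (s3,m3):fails  (s3,m4):fails  (s4,m2):fails  (s4,m4):fails
Scope holds for no restrictor pair, so the sentence is true.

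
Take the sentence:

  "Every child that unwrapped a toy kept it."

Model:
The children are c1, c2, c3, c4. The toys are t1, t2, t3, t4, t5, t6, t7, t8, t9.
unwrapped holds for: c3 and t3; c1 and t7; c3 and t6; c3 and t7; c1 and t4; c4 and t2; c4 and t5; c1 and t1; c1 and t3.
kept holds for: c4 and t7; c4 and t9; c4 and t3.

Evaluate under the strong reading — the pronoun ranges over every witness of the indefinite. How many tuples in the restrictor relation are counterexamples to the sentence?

9

"it" takes "a toy" as antecedent — a donkey pronoun bound across the clause boundary.
Strong reading: for every (c,t) with unwrapped(c,t), kept(c,t).
Restrictor pairs: (c1,t1) ✗  (c1,t3) ✗  (c1,t4) ✗  (c1,t7) ✗  (c3,t3) ✗  (c3,t6) ✗  (c3,t7) ✗  (c4,t2) ✗  (c4,t5) ✗
Counterexamples (restrictor pairs failing the scope): 9.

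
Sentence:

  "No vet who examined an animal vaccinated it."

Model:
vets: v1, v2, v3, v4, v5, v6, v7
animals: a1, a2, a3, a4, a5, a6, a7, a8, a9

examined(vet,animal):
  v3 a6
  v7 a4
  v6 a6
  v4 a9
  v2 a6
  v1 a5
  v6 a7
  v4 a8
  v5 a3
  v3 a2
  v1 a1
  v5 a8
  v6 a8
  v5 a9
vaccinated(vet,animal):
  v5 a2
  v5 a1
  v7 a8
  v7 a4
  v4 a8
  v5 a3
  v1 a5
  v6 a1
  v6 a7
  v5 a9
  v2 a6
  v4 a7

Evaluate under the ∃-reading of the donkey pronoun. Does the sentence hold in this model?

False

"it" takes "an animal" as antecedent — a donkey pronoun bound across the clause boundary.
Truth condition: for no (v,a) with examined(v,a) does vaccinated(v,a) hold.
Restrictor pairs — does the scope hold? (v1,a1):fails  (v1,a5):holds  (v2,a6):holds  (v3,a2):fails  (v3,a6):fails  (v4,a8):holds  (v4,a9):fails  (v5,a3):holds  (v5,a8):fails  (v5,a9):holds  (v6,a6):fails  (v6,a7):holds  (v6,a8):fails  (v7,a4):holds
Scope holds for 7 pair(s), so the sentence is false.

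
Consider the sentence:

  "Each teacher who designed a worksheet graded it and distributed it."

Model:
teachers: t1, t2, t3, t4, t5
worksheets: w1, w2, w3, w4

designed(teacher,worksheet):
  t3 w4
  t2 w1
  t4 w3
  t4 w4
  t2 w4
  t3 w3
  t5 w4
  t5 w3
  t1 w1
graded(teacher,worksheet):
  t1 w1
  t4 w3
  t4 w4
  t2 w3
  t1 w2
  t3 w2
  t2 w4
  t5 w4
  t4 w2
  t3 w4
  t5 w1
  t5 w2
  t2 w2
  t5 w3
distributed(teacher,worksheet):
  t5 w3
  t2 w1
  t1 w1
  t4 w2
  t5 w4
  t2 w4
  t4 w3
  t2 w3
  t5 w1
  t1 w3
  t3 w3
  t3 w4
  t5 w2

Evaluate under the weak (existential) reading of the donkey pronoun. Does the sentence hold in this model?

True

"it" takes "a worksheet" as antecedent — a donkey pronoun bound across the clause boundary.
Weak reading: every teacher t with some designed-worksheet has at least one designed-worksheet w such that graded(t,w) ∧ distributed(t,w).
Per teacher: t1:✓  t2:✓  t3:✓  t4:✓  t5:✓
Every teacher in the restrictor has a witness.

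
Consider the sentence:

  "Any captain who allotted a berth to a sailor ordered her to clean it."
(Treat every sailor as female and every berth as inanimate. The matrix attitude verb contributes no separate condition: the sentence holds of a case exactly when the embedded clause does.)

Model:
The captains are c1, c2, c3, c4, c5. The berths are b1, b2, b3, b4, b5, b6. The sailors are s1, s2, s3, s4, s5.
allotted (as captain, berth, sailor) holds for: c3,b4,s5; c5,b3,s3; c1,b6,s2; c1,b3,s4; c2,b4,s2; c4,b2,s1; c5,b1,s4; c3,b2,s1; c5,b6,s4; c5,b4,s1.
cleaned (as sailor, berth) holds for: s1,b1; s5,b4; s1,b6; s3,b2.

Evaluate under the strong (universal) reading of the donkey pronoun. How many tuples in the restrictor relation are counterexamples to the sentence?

9

"her" takes "a sailor" as antecedent and "it" takes "a berth"; both are donkey pronouns co-varying with the restrictor.
Strong reading: for every (c,b,s) with allotted(c,b,s), cleaned(s,b).
Restrictor triples: (c1,b3,s4)→cleaned(s4,b3) ✗  (c1,b6,s2)→cleaned(s2,b6) ✗  (c2,b4,s2)→cleaned(s2,b4) ✗  (c3,b2,s1)→cleaned(s1,b2) ✗  (c3,b4,s5)→cleaned(s5,b4) ✓  (c4,b2,s1)→cleaned(s1,b2) ✗  (c5,b1,s4)→cleaned(s4,b1) ✗  (c5,b3,s3)→cleaned(s3,b3) ✗  (c5,b4,s1)→cleaned(s1,b4) ✗  (c5,b6,s4)→cleaned(s4,b6) ✗
Counterexamples (restrictor triples failing the scope): 9.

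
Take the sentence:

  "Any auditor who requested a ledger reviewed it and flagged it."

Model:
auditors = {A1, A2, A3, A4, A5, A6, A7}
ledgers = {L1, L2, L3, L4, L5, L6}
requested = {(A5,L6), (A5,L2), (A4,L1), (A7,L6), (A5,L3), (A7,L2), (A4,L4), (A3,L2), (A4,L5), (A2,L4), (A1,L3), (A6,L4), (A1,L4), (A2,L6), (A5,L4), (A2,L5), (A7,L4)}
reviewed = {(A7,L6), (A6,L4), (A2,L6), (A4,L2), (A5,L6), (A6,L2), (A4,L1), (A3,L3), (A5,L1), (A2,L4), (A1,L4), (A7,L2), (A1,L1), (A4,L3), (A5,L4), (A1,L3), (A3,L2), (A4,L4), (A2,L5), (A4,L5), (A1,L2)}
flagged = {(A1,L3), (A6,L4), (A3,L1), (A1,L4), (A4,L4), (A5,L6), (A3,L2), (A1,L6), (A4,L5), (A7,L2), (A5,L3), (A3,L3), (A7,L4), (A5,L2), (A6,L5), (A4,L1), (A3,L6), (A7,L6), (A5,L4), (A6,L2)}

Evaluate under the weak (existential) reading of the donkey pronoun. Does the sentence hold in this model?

False

"it" takes "a ledger" as antecedent — a donkey pronoun bound across the clause boundary.
Weak reading: every auditor a with some requested-ledger has at least one requested-ledger l such that reviewed(a,l) ∧ flagged(a,l).
Per auditor: A1:✓  A2:✗  A3:✓  A4:✓  A5:✓  A6:✓  A7:✓
A2 has no witness among its requested-ledgers.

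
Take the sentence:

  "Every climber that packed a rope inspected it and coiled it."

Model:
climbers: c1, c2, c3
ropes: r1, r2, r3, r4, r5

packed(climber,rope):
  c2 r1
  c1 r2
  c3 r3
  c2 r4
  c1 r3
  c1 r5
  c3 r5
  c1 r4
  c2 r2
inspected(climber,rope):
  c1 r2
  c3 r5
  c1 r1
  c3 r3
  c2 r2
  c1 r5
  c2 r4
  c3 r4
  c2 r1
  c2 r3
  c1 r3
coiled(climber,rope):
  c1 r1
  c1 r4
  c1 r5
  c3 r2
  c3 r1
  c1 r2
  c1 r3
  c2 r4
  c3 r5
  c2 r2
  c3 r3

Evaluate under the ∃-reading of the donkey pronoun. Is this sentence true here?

"it" takes "a rope" as antecedent — a donkey pronoun bound across the clause boundary.
Weak reading: every climber c with some packed-rope has at least one packed-rope r such that inspected(c,r) ∧ coiled(c,r).
Per climber: c1:✓  c2:✓  c3:✓
Every climber in the restrictor has a witness.

True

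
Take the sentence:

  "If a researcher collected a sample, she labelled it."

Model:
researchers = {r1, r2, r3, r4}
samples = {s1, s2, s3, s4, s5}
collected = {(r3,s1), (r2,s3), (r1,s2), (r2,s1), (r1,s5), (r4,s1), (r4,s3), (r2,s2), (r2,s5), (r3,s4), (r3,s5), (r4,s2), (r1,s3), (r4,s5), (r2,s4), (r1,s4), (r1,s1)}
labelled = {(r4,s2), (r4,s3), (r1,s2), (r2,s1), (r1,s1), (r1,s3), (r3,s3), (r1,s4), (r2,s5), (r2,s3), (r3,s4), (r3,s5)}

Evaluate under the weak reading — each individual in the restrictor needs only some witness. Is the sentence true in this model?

"it" takes "a sample" as antecedent — a donkey pronoun bound across the clause boundary.
Weak reading: every researcher r with some collected-sample has at least one collected-sample s such that labelled(r,s).
Per researcher: r1:✓  r2:✓  r3:✓  r4:✓
Every researcher in the restrictor has a witness.

True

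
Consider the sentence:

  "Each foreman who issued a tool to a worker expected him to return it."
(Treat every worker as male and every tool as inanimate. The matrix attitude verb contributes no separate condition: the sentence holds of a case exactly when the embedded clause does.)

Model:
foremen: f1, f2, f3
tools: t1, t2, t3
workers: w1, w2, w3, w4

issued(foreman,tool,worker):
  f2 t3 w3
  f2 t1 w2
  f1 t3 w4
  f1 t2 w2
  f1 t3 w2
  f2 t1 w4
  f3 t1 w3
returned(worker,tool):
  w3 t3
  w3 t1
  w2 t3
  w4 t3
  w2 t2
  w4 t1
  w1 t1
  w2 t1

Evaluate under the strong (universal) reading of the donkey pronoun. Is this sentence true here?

"him" takes "a worker" as antecedent and "it" takes "a tool"; both are donkey pronouns co-varying with the restrictor.
Strong reading: for every (f,t,w) with issued(f,t,w), returned(w,t).
Restrictor triples: (f1,t2,w2)→returned(w2,t2) ✓  (f1,t3,w2)→returned(w2,t3) ✓  (f1,t3,w4)→returned(w4,t3) ✓  (f2,t1,w2)→returned(w2,t1) ✓  (f2,t1,w4)→returned(w4,t1) ✓  (f2,t3,w3)→returned(w3,t3) ✓  (f3,t1,w3)→returned(w3,t1) ✓
Every restrictor triple satisfies the scope.

True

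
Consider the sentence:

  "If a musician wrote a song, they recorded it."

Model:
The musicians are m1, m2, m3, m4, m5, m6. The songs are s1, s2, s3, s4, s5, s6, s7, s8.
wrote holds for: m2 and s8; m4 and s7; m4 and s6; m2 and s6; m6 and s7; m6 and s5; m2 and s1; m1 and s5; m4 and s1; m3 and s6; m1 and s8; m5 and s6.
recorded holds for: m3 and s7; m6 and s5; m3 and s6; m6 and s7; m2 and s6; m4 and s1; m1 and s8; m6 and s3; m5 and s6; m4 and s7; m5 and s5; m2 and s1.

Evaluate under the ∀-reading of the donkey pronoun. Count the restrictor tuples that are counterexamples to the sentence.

3

"it" takes "a song" as antecedent — a donkey pronoun bound across the clause boundary.
Strong reading: for every (m,s) with wrote(m,s), recorded(m,s).
Restrictor pairs: (m1,s5) ✗  (m1,s8) ✓  (m2,s1) ✓  (m2,s6) ✓  (m2,s8) ✗  (m3,s6) ✓  (m4,s1) ✓  (m4,s6) ✗  (m4,s7) ✓  (m5,s6) ✓  (m6,s5) ✓  (m6,s7) ✓
Counterexamples (restrictor pairs failing the scope): 3.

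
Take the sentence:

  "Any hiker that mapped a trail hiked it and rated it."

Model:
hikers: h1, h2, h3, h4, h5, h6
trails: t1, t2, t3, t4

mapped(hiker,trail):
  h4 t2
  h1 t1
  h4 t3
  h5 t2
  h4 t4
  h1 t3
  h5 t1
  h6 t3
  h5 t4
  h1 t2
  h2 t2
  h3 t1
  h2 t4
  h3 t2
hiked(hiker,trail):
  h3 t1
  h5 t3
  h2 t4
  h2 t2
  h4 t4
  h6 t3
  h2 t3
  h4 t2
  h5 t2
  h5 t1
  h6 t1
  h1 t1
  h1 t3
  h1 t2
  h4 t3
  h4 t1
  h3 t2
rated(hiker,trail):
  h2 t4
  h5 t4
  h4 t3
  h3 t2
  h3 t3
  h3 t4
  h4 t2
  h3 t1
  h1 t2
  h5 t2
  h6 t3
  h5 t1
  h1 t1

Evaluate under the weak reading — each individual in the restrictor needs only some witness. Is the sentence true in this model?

True

"it" takes "a trail" as antecedent — a donkey pronoun bound across the clause boundary.
Weak reading: every hiker h with some mapped-trail has at least one mapped-trail t such that hiked(h,t) ∧ rated(h,t).
Per hiker: h1:✓  h2:✓  h3:✓  h4:✓  h5:✓  h6:✓
Every hiker in the restrictor has a witness.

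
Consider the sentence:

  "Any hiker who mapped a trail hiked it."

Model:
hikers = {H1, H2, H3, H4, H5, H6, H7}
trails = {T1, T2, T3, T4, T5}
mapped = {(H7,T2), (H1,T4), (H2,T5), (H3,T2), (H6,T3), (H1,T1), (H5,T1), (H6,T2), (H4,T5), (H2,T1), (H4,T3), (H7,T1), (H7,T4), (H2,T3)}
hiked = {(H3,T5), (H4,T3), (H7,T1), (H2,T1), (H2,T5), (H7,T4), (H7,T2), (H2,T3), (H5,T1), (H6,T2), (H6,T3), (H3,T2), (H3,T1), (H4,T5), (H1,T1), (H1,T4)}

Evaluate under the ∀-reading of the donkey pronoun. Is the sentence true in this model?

"it" takes "a trail" as antecedent — a donkey pronoun bound across the clause boundary.
Strong reading: for every (h,t) with mapped(h,t), hiked(h,t).
Restrictor pairs: (H1,T1) ✓  (H1,T4) ✓  (H2,T1) ✓  (H2,T3) ✓  (H2,T5) ✓  (H3,T2) ✓  (H4,T3) ✓  (H4,T5) ✓  (H5,T1) ✓  (H6,T2) ✓  (H6,T3) ✓  (H7,T1) ✓  (H7,T2) ✓  (H7,T4) ✓
Every restrictor pair satisfies the scope.

True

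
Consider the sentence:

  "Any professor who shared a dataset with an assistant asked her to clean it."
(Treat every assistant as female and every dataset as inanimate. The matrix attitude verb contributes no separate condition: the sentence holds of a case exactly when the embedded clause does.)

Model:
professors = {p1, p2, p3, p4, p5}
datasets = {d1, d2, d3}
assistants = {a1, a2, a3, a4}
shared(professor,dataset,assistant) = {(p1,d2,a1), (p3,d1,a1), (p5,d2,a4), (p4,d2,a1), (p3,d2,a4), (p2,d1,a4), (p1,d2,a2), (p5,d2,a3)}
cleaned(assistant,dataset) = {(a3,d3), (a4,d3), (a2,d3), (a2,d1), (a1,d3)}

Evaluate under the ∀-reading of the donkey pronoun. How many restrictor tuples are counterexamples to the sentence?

8

"her" takes "an assistant" as antecedent and "it" takes "a dataset"; both are donkey pronouns co-varying with the restrictor.
Strong reading: for every (p,d,a) with shared(p,d,a), cleaned(a,d).
Restrictor triples: (p1,d2,a1)→cleaned(a1,d2) ✗  (p1,d2,a2)→cleaned(a2,d2) ✗  (p2,d1,a4)→cleaned(a4,d1) ✗  (p3,d1,a1)→cleaned(a1,d1) ✗  (p3,d2,a4)→cleaned(a4,d2) ✗  (p4,d2,a1)→cleaned(a1,d2) ✗  (p5,d2,a3)→cleaned(a3,d2) ✗  (p5,d2,a4)→cleaned(a4,d2) ✗
Counterexamples (restrictor triples failing the scope): 8.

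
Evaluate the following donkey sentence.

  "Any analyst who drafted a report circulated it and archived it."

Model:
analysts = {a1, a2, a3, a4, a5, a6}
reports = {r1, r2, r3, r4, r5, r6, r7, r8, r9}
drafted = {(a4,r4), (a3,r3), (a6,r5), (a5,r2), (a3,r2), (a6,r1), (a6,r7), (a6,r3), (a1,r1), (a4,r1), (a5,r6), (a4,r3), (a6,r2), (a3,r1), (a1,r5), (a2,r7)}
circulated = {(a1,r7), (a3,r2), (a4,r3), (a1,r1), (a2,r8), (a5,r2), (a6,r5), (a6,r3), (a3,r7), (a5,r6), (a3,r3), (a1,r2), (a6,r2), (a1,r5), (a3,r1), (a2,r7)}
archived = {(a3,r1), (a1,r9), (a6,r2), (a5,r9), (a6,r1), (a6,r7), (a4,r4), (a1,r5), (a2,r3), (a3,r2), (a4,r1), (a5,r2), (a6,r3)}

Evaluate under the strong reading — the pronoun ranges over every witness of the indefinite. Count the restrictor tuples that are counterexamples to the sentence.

10

"it" takes "a report" as antecedent — a donkey pronoun bound across the clause boundary.
Strong reading: for every (a,r) with drafted(a,r), circulated(a,r) ∧ archived(a,r).
Restrictor pairs: (a1,r1) ✗  (a1,r5) ✓  (a2,r7) ✗  (a3,r1) ✓  (a3,r2) ✓  (a3,r3) ✗  (a4,r1) ✗  (a4,r3) ✗  (a4,r4) ✗  (a5,r2) ✓  (a5,r6) ✗  (a6,r1) ✗  (a6,r2) ✓  (a6,r3) ✓  (a6,r5) ✗  (a6,r7) ✗
Counterexamples (restrictor pairs failing the scope): 10.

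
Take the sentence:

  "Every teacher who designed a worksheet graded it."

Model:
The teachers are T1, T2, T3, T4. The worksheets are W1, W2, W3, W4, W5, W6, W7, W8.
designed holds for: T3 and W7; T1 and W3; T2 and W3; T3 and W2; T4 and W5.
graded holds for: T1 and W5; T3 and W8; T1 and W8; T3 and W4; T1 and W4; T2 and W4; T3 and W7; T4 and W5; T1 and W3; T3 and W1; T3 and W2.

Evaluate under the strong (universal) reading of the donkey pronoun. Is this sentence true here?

"it" takes "a worksheet" as antecedent — a donkey pronoun bound across the clause boundary.
Strong reading: for every (t,w) with designed(t,w), graded(t,w).
Restrictor pairs: (T1,W3) ✓  (T2,W3) ✗  (T3,W2) ✓  (T3,W7) ✓  (T4,W5) ✓
Counterexample: (T2,W3) is in designed but fails the scope.

False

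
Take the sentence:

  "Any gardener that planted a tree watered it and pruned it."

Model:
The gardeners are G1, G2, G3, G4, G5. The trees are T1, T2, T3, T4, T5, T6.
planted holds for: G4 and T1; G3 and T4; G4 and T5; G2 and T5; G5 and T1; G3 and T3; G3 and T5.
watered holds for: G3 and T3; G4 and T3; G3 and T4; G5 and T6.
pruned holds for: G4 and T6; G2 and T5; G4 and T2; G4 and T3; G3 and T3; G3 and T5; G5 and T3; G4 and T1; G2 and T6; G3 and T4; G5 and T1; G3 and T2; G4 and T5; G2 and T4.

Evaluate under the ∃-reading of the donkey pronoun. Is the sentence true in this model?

False

"it" takes "a tree" as antecedent — a donkey pronoun bound across the clause boundary.
Weak reading: every gardener g with some planted-tree has at least one planted-tree t such that watered(g,t) ∧ pruned(g,t).
Per gardener: G2:✗  G3:✓  G4:✗  G5:✗
G2 has no witness among its planted-trees.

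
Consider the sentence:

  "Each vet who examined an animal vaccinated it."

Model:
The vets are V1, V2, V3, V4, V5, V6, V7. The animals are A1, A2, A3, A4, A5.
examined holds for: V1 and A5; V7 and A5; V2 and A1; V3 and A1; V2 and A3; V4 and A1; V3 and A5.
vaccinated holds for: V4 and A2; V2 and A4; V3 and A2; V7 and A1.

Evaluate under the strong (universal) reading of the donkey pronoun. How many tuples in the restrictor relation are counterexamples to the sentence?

7

"it" takes "an animal" as antecedent — a donkey pronoun bound across the clause boundary.
Strong reading: for every (v,a) with examined(v,a), vaccinated(v,a).
Restrictor pairs: (V1,A5) ✗  (V2,A1) ✗  (V2,A3) ✗  (V3,A1) ✗  (V3,A5) ✗  (V4,A1) ✗  (V7,A5) ✗
Counterexamples (restrictor pairs failing the scope): 7.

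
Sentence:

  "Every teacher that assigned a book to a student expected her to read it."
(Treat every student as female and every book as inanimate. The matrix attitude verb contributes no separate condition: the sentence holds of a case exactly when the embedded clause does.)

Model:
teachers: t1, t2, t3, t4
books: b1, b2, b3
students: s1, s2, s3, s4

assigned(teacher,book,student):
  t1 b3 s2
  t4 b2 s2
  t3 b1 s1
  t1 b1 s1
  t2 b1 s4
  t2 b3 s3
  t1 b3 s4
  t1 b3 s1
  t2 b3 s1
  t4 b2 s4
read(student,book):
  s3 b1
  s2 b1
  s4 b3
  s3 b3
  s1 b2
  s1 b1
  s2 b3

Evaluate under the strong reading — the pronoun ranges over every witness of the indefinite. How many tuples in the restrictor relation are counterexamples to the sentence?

5

"her" takes "a student" as antecedent and "it" takes "a book"; both are donkey pronouns co-varying with the restrictor.
Strong reading: for every (t,b,s) with assigned(t,b,s), read(s,b).
Restrictor triples: (t1,b1,s1)→read(s1,b1) ✓  (t1,b3,s1)→read(s1,b3) ✗  (t1,b3,s2)→read(s2,b3) ✓  (t1,b3,s4)→read(s4,b3) ✓  (t2,b1,s4)→read(s4,b1) ✗  (t2,b3,s1)→read(s1,b3) ✗  (t2,b3,s3)→read(s3,b3) ✓  (t3,b1,s1)→read(s1,b1) ✓  (t4,b2,s2)→read(s2,b2) ✗  (t4,b2,s4)→read(s4,b2) ✗
Counterexamples (restrictor triples failing the scope): 5.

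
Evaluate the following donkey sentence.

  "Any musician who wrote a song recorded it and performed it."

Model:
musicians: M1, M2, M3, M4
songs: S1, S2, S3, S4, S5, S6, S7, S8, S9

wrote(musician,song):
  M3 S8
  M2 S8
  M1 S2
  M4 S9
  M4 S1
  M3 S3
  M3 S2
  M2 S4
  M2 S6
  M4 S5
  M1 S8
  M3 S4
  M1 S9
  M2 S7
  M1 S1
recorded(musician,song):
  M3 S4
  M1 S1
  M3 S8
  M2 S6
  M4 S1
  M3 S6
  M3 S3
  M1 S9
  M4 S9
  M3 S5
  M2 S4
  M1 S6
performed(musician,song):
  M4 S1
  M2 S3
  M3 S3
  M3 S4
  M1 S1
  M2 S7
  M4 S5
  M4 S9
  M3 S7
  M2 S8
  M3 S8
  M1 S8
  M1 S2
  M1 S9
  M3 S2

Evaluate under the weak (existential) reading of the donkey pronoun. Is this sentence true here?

False

"it" takes "a song" as antecedent — a donkey pronoun bound across the clause boundary.
Weak reading: every musician m with some wrote-song has at least one wrote-song s such that recorded(m,s) ∧ performed(m,s).
Per musician: M1:✓  M2:✗  M3:✓  M4:✓
M2 has no witness among its wrote-songs.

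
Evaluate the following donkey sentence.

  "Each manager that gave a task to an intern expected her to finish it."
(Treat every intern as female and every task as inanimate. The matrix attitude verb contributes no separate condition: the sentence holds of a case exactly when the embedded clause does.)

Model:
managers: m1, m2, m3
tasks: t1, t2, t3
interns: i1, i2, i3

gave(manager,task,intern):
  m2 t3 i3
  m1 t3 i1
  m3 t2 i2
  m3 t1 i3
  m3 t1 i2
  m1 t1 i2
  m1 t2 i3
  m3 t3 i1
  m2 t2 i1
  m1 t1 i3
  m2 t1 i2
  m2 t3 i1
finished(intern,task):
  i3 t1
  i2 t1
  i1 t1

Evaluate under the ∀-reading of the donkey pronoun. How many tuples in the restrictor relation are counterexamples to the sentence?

7

"her" takes "an intern" as antecedent and "it" takes "a task"; both are donkey pronouns co-varying with the restrictor.
Strong reading: for every (m,t,i) with gave(m,t,i), finished(i,t).
Restrictor triples: (m1,t1,i2)→finished(i2,t1) ✓  (m1,t1,i3)→finished(i3,t1) ✓  (m1,t2,i3)→finished(i3,t2) ✗  (m1,t3,i1)→finished(i1,t3) ✗  (m2,t1,i2)→finished(i2,t1) ✓  (m2,t2,i1)→finished(i1,t2) ✗  (m2,t3,i1)→finished(i1,t3) ✗  (m2,t3,i3)→finished(i3,t3) ✗  (m3,t1,i2)→finished(i2,t1) ✓  (m3,t1,i3)→finished(i3,t1) ✓  (m3,t2,i2)→finished(i2,t2) ✗  (m3,t3,i1)→finished(i1,t3) ✗
Counterexamples (restrictor triples failing the scope): 7.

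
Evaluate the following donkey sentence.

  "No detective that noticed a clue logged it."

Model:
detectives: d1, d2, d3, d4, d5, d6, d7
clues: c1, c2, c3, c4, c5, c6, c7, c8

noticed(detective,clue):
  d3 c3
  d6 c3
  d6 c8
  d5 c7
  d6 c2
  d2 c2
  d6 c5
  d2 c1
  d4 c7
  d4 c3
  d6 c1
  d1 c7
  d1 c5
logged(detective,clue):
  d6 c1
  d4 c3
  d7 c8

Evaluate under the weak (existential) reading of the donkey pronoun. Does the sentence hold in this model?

"it" takes "a clue" as antecedent — a donkey pronoun bound across the clause boundary.
Truth condition: for no (d,c) with noticed(d,c) does logged(d,c) hold.
Restrictor pairs — does the scope hold? (d1,c5):fails  (d1,c7):fails  (d2,c1):fails  (d2,c2):fails  (d3,c3):fails  (d4,c3):holds  (d4,c7):fails  (d5,c7):fails  (d6,c1):holds  (d6,c2):fails  (d6,c3):fails  (d6,c5):fails  (d6,c8):fails
Scope holds for 2 pair(s), so the sentence is false.

False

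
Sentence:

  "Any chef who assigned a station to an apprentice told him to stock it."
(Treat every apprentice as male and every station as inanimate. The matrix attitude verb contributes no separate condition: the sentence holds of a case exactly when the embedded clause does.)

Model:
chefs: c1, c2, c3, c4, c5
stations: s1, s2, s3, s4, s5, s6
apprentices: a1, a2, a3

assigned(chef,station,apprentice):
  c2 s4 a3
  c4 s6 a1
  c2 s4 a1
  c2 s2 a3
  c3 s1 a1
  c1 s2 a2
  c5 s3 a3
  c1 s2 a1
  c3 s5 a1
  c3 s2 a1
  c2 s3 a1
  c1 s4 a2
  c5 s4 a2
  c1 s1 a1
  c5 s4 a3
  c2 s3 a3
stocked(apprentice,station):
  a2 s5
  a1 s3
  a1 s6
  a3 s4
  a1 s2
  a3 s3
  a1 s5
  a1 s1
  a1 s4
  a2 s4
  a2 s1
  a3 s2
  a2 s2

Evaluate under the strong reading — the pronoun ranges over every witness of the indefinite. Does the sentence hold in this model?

"him" takes "an apprentice" as antecedent and "it" takes "a station"; both are donkey pronouns co-varying with the restrictor.
Strong reading: for every (c,s,a) with assigned(c,s,a), stocked(a,s).
Restrictor triples: (c1,s1,a1)→stocked(a1,s1) ✓  (c1,s2,a1)→stocked(a1,s2) ✓  (c1,s2,a2)→stocked(a2,s2) ✓  (c1,s4,a2)→stocked(a2,s4) ✓  (c2,s2,a3)→stocked(a3,s2) ✓  (c2,s3,a1)→stocked(a1,s3) ✓  (c2,s3,a3)→stocked(a3,s3) ✓  (c2,s4,a1)→stocked(a1,s4) ✓  (c2,s4,a3)→stocked(a3,s4) ✓  (c3,s1,a1)→stocked(a1,s1) ✓  (c3,s2,a1)→stocked(a1,s2) ✓  (c3,s5,a1)→stocked(a1,s5) ✓  (c4,s6,a1)→stocked(a1,s6) ✓  (c5,s3,a3)→stocked(a3,s3) ✓  (c5,s4,a2)→stocked(a2,s4) ✓  (c5,s4,a3)→stocked(a3,s4) ✓
Every restrictor triple satisfies the scope.

True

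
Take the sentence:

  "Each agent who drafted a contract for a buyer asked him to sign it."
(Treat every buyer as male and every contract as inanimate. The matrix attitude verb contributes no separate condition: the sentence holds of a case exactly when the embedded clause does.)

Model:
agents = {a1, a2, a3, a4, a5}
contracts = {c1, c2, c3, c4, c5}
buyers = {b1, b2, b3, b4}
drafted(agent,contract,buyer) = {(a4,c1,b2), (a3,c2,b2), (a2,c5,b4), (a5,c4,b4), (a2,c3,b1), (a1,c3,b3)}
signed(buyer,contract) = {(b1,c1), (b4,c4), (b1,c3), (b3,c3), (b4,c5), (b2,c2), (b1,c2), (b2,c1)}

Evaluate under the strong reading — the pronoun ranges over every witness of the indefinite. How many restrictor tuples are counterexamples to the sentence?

"him" takes "a buyer" as antecedent and "it" takes "a contract"; both are donkey pronouns co-varying with the restrictor.
Strong reading: for every (a,c,b) with drafted(a,c,b), signed(b,c).
Restrictor triples: (a1,c3,b3)→signed(b3,c3) ✓  (a2,c3,b1)→signed(b1,c3) ✓  (a2,c5,b4)→signed(b4,c5) ✓  (a3,c2,b2)→signed(b2,c2) ✓  (a4,c1,b2)→signed(b2,c1) ✓  (a5,c4,b4)→signed(b4,c4) ✓
Counterexamples (restrictor triples failing the scope): 0.

0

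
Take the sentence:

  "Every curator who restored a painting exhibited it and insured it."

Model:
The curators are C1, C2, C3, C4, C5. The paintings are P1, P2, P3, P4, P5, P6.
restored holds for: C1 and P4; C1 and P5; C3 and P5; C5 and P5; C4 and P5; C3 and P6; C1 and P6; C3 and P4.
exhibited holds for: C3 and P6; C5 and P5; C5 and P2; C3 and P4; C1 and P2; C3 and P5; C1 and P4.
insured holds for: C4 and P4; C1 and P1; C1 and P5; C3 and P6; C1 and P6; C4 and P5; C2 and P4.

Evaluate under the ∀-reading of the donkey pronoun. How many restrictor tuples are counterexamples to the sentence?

7

"it" takes "a painting" as antecedent — a donkey pronoun bound across the clause boundary.
Strong reading: for every (c,p) with restored(c,p), exhibited(c,p) ∧ insured(c,p).
Restrictor pairs: (C1,P4) ✗  (C1,P5) ✗  (C1,P6) ✗  (C3,P4) ✗  (C3,P5) ✗  (C3,P6) ✓  (C4,P5) ✗  (C5,P5) ✗
Counterexamples (restrictor pairs failing the scope): 7.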